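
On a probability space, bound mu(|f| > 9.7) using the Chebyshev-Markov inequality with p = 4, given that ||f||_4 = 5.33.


Chebyshev/Markov inequality: mu(|f| > eps) <= (||f||_p / eps)^p
Step 1: ||f||_4 / eps = 5.33 / 9.7 = 0.549485
Step 2: Raise to power p = 4:
  (0.549485)^4 = 0.091164
Step 3: Therefore mu(|f| > 9.7) <= 0.091164


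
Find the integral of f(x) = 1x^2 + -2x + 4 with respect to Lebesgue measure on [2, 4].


The Lebesgue integral of a Riemann-integrable function agrees with the Riemann integral.
Antiderivative F(x) = (1/3)x^3 + (-2/2)x^2 + 4x
F(4) = (1/3)*4^3 + (-2/2)*4^2 + 4*4
     = (1/3)*64 + (-2/2)*16 + 4*4
     = 21.333333 + -16 + 16
     = 21.333333
F(2) = 6.666667
Integral = F(4) - F(2) = 21.333333 - 6.666667 = 14.666667


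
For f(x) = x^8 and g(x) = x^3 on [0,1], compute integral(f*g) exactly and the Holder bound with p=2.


Step 1: Exact integral of f*g = integral(x^11, 0, 1) = 1/12
     = 0.083333
Step 2: Holder bound with p=2, q=2:
  ||f||_p = (integral x^16 dx)^(1/2) = (1/17)^(1/2) = 0.242536
  ||g||_q = (integral x^6 dx)^(1/2) = (1/7)^(1/2) = 0.377964
Step 3: Holder bound = ||f||_p * ||g||_q = 0.242536 * 0.377964 = 0.09167
Verification: 0.083333 <= 0.09167 (Holder holds)


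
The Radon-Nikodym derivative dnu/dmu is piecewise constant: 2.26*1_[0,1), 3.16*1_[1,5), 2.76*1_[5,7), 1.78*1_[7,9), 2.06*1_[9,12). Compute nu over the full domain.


Integrate each piece of the Radon-Nikodym derivative:
Step 1: integral_0^1 2.26 dx = 2.26*(1-0) = 2.26*1 = 2.26
Step 2: integral_1^5 3.16 dx = 3.16*(5-1) = 3.16*4 = 12.64
Step 3: integral_5^7 2.76 dx = 2.76*(7-5) = 2.76*2 = 5.52
Step 4: integral_7^9 1.78 dx = 1.78*(9-7) = 1.78*2 = 3.56
Step 5: integral_9^12 2.06 dx = 2.06*(12-9) = 2.06*3 = 6.18
Total: 2.26 + 12.64 + 5.52 + 3.56 + 6.18 = 30.16


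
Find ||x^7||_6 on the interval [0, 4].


Step 1: ||f||_6 = (integral_0^4 |x^7|^6 dx)^(1/6)
     = (integral_0^4 x^42 dx)^(1/6)
Step 2: integral_0^4 x^42 dx = [x^43/(43)] from 0 to 4 = 4^43/43
     = 77371252455336267181195264/43 = 1.799331e+24
Step 3: ||f||_6 = (1.799331e+24)^(1/6) = 11028.552847


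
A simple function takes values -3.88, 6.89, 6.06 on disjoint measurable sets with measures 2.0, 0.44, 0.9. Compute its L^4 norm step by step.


Step 1: Compute |f_i|^4 for each value:
  |-3.88|^4 = 226.634959
  |6.89|^4 = 2253.600278
  |6.06|^4 = 1348.622797
Step 2: Multiply by measures and sum:
  226.634959 * 2.0 = 453.269919
  2253.600278 * 0.44 = 991.584123
  1348.622797 * 0.9 = 1213.760517
Sum = 453.269919 + 991.584123 + 1213.760517 = 2658.614558
Step 3: Take the p-th root:
||f||_4 = (2658.614558)^(1/4) = 7.180651


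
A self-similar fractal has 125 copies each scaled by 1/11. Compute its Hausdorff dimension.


For a self-similar set with N copies scaled by 1/r:
dim_H = log(N)/log(r) = log(125)/log(11)
= 4.828314/2.397895
= 2.013563


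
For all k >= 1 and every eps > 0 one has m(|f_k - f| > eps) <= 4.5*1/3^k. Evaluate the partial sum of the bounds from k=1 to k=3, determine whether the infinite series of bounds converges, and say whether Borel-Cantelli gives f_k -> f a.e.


Step 1: List the terms 4.5*1/3^k for k = 1 to 3:
  k=1: 1.5
  k=2: 0.5
  k=3: 0.166667
Step 2: Partial sum = 1.5 + 0.5 + 0.166667
     = 2.166667
Step 3: The full series sum_(k>=1) 4.5*1/3^k converges (geometric series with ratio 1/3 < 1; a constant multiple of a convergent series converges).
Step 4: Fix eps > 0. Since sum_k m(|f_k - f| > eps) < infinity, the Borel-Cantelli lemma gives
        m(limsup_k {|f_k - f| > eps}) = 0, i.e. for a.e. x, |f_k(x) - f(x)| <= eps for all large k.
        Applying this with eps = 1/j for j = 1, 2, ... and intersecting the countably many full-measure sets,
        for a.e. x we get limsup_k |f_k(x) - f(x)| <= 1/j for every j, hence f_k -> f almost everywhere.
Conclusion: series converges; Borel-Cantelli yields f_k -> f a.e.


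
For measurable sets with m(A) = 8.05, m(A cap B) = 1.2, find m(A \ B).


m(A \ B) = m(A) - m(A n B)
= 8.05 - 1.2
= 6.85


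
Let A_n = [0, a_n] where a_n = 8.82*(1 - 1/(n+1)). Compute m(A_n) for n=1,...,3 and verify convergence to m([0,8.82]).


By continuity of measure from below: if A_n increases to A, then m(A_n) -> m(A).
Here A = [0, 8.82], so m(A) = 8.82
Step 1: a_1 = 8.82*(1 - 1/2) = 4.41, m(A_1) = 4.41
Step 2: a_2 = 8.82*(1 - 1/3) = 5.88, m(A_2) = 5.88
Step 3: a_3 = 8.82*(1 - 1/4) = 6.615, m(A_3) = 6.615
Limit: m(A_n) -> m([0,8.82]) = 8.82


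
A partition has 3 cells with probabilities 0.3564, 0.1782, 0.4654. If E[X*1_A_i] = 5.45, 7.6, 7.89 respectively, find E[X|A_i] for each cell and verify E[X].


For each cell A_i: E[X|A_i] = E[X*1_A_i] / P(A_i)
Step 1: E[X|A_1] = 5.45 / 0.3564 = 15.291807
Step 2: E[X|A_2] = 7.6 / 0.1782 = 42.648709
Step 3: E[X|A_3] = 7.89 / 0.4654 = 16.953159
Verification: E[X] = sum E[X*1_A_i] = 5.45 + 7.6 + 7.89 = 20.94


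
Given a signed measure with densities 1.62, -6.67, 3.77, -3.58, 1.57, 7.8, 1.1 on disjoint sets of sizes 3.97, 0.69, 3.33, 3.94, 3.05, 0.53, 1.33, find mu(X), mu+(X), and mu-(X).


Step 1: Compute signed measure on each set:
  Set 1: 1.62 * 3.97 = 6.4314
  Set 2: -6.67 * 0.69 = -4.6023
  Set 3: 3.77 * 3.33 = 12.5541
  Set 4: -3.58 * 3.94 = -14.1052
  Set 5: 1.57 * 3.05 = 4.7885
  Set 6: 7.8 * 0.53 = 4.134
  Set 7: 1.1 * 1.33 = 1.463
Step 2: Total signed measure = (6.4314) + (-4.6023) + (12.5541) + (-14.1052) + (4.7885) + (4.134) + (1.463)
     = 10.6635
Step 3: Positive part mu+(X) = sum of positive contributions = 29.371
Step 4: Negative part mu-(X) = |sum of negative contributions| = 18.7075


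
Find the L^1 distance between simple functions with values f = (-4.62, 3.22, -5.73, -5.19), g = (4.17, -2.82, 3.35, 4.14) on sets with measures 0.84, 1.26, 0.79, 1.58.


Step 1: Compute differences f_i - g_i:
  -4.62 - 4.17 = -8.79
  3.22 - -2.82 = 6.04
  -5.73 - 3.35 = -9.08
  -5.19 - 4.14 = -9.33
Step 2: Compute |diff|^1 * measure for each set:
  |-8.79|^1 * 0.84 = 8.79 * 0.84 = 7.3836
  |6.04|^1 * 1.26 = 6.04 * 1.26 = 7.6104
  |-9.08|^1 * 0.79 = 9.08 * 0.79 = 7.1732
  |-9.33|^1 * 1.58 = 9.33 * 1.58 = 14.7414
Step 3: Sum = 36.9086
Step 4: ||f-g||_1 = (36.9086)^(1/1) = 36.9086


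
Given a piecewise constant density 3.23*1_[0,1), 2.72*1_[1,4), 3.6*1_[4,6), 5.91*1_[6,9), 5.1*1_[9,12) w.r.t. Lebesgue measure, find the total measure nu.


Integrate each piece of the Radon-Nikodym derivative:
Step 1: integral_0^1 3.23 dx = 3.23*(1-0) = 3.23*1 = 3.23
Step 2: integral_1^4 2.72 dx = 2.72*(4-1) = 2.72*3 = 8.16
Step 3: integral_4^6 3.6 dx = 3.6*(6-4) = 3.6*2 = 7.2
Step 4: integral_6^9 5.91 dx = 5.91*(9-6) = 5.91*3 = 17.73
Step 5: integral_9^12 5.1 dx = 5.1*(12-9) = 5.1*3 = 15.3
Total: 3.23 + 8.16 + 7.2 + 17.73 + 15.3 = 51.62


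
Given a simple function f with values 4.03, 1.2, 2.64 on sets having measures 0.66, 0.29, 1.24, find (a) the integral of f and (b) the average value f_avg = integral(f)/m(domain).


Step 1: Integral = sum(value_i * measure_i)
= 4.03*0.66 + 1.2*0.29 + 2.64*1.24
= 2.6598 + 0.348 + 3.2736
= 6.2814
Step 2: Total measure of domain = 0.66 + 0.29 + 1.24 = 2.19
Step 3: Average value = 6.2814 / 2.19 = 2.868219


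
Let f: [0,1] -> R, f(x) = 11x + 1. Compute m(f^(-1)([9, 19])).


f^(-1)([9, 19]) = {x : 9 <= 11x + 1 <= 19}
Solving: (9 - 1)/11 <= x <= (19 - 1)/11
= [0.727273, 1.636364]
Intersecting with [0,1]: [0.727273, 1]
Measure = 1 - 0.727273 = 0.272727


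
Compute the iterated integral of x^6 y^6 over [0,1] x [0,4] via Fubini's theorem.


By Fubini's theorem, the double integral factors as a product of single integrals:
Step 1: integral_0^1 x^6 dx = [x^7/7] from 0 to 1
     = 1^7/7 = 0.142857
Step 2: integral_0^4 y^6 dy = [y^7/7] from 0 to 4
     = 4^7/7 = 2340.571429
Step 3: Double integral = 0.142857 * 2340.571429 = 334.367347


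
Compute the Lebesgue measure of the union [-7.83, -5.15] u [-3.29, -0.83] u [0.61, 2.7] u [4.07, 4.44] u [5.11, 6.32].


For pairwise disjoint intervals, m(union) = sum of lengths.
= (-5.15 - -7.83) + (-0.83 - -3.29) + (2.7 - 0.61) + (4.44 - 4.07) + (6.32 - 5.11)
= 2.68 + 2.46 + 2.09 + 0.37 + 1.21
= 8.81


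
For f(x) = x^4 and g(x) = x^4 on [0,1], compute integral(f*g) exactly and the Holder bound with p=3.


Step 1: Exact integral of f*g = integral(x^8, 0, 1) = 1/9
     = 0.111111
Step 2: Holder bound with p=3, q=1.5:
  ||f||_p = (integral x^12 dx)^(1/3) = (1/13)^(1/3) = 0.42529
  ||g||_q = (integral x^6 dx)^(1/1.5) = (1/7)^(1/1.5) = 0.273276
Step 3: Holder bound = ||f||_p * ||g||_q = 0.42529 * 0.273276 = 0.116222
Verification: 0.111111 <= 0.116222 (Holder holds)


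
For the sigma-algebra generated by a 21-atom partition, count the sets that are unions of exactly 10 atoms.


Each element of F is a union of some subset of the 21 atoms.
Elements that are unions of exactly 10 atoms correspond to 10-element subsets of the 21 atoms.
Count = C(21, 10) = 21! / (10! * 11!) = 352716.


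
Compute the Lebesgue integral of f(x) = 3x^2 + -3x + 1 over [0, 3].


The Lebesgue integral of a Riemann-integrable function agrees with the Riemann integral.
Antiderivative F(x) = (3/3)x^3 + (-3/2)x^2 + 1x
F(3) = (3/3)*3^3 + (-3/2)*3^2 + 1*3
     = (3/3)*27 + (-3/2)*9 + 1*3
     = 27 + -13.5 + 3
     = 16.5
F(0) = 0.0
Integral = F(3) - F(0) = 16.5 - 0.0 = 16.5


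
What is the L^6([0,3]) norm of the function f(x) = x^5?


Step 1: ||f||_6 = (integral_0^3 |x^5|^6 dx)^(1/6)
     = (integral_0^3 x^30 dx)^(1/6)
Step 2: integral_0^3 x^30 dx = [x^31/(31)] from 0 to 3 = 3^31/31
     = 617673396283947/31 = 1.992495e+13
Step 3: ||f||_6 = (1.992495e+13)^(1/6) = 164.651693


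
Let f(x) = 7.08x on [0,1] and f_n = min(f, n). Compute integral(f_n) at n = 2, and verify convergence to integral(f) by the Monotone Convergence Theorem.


f(x) = 7.08x on [0,1]; f_n(x) = min(7.08x, n). At n = 2:
Step 1: f(x) reaches 2 at x = 2/7.08 = 0.282486
Step 2: integral(f_2) = integral(7.08x, 0, 0.282486) + integral(2, 0.282486, 1)
       = 7.08*0.282486^2/2 + 2*(1 - 0.282486)
       = 0.282486 + 1.435028
       = 1.717514
Step 3: As n -> infinity, f_n increases to f, so by MCT integral(f_n) -> integral(f) = 7.08/2 = 3.54.
Convergence: integral(f_2) = 1.717514 -> 3.54 as n -> infinity


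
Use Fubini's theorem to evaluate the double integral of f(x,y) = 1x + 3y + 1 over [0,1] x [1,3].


By Fubini, integrate in x first, then y.
Step 1: Fix y, integrate over x in [0,1]:
  integral(1x + 3y + 1, x=0..1)
  = 1*(1^2 - 0^2)/2 + (3y + 1)*(1 - 0)
  = 0.5 + (3y + 1)*1
  = 0.5 + 3y + 1
  = 1.5 + 3y
Step 2: Integrate over y in [1,3]:
  integral(1.5 + 3y, y=1..3)
  = 1.5*2 + 3*(3^2 - 1^2)/2
  = 3 + 12
  = 15


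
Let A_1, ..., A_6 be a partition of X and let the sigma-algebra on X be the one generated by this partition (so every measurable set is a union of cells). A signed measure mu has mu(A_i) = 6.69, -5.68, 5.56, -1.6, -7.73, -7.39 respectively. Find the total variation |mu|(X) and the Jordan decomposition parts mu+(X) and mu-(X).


Step 1: Every measurable set is a union of atoms (the cells / points), so a Hahn decomposition is
  obtained by grouping atoms by sign: P = union of atoms with mu > 0, N = union of the remaining atoms.
  Atoms in P (indices): 1, 3;  atoms in N (indices): 2, 4, 5, 6
  Positive values: 6.69, 5.56
  Negative values: -5.68, -1.6, -7.73, -7.39
Step 2: mu+(X) = mu(P) = sum of positive atom values = 12.25
Step 3: mu-(X) = -mu(N) = sum of |negative atom values| = 22.4
Step 4: |mu|(X) = mu+(X) + mu-(X) = 12.25 + 22.4 = 34.65


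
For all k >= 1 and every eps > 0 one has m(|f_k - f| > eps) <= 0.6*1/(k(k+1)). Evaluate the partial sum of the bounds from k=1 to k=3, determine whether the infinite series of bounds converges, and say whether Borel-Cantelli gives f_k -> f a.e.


Step 1: List the terms 0.6*1/(k(k+1)) for k = 1 to 3:
  k=1: 0.3
  k=2: 0.1
  k=3: 0.05
Step 2: Partial sum = 0.3 + 0.1 + 0.05
     = 0.45
Step 3: The full series sum_(k>=1) 0.6*1/(k(k+1)) converges (telescoping series sum 1/(k(k+1)) = 1; a constant multiple of a convergent series converges).
Step 4: Fix eps > 0. Since sum_k m(|f_k - f| > eps) < infinity, the Borel-Cantelli lemma gives
        m(limsup_k {|f_k - f| > eps}) = 0, i.e. for a.e. x, |f_k(x) - f(x)| <= eps for all large k.
        Applying this with eps = 1/j for j = 1, 2, ... and intersecting the countably many full-measure sets,
        for a.e. x we get limsup_k |f_k(x) - f(x)| <= 1/j for every j, hence f_k -> f almost everywhere.
Conclusion: series converges; Borel-Cantelli yields f_k -> f a.e.


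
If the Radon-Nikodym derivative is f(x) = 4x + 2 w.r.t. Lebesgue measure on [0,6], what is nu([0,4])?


nu(A) = integral_A (dnu/dmu) dmu = integral_0^4 (4x + 2) dx
Step 1: Antiderivative F(x) = (4/2)x^2 + 2x
Step 2: F(4) = (4/2)*4^2 + 2*4 = 32 + 8 = 40
Step 3: F(0) = (4/2)*0^2 + 2*0 = 0.0 + 0 = 0.0
Step 4: nu([0,4]) = F(4) - F(0) = 40 - 0.0 = 40


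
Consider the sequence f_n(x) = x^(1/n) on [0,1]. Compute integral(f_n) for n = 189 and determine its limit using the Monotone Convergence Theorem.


At n = 189: f_189(x) = x^(1/189).
Step 1: integral(x^(1/189), 0, 1) = [x^(1/189+1) / (1/189+1)] from 0 to 1
     = 1 / (1/189 + 1) = 1 / ((189+1)/189) = 189/(189+1)
     = 189/190 = 0.994737
Step 2: As n -> infinity, f_n(x) = x^(1/n) -> 1 for x in (0,1], and f_n is increasing in n.
By MCT, lim_n integral(f_n) = integral(lim_n f_n) = integral(1, 0, 1) = 1.
Step 3: Verify convergence: 189/190 = 0.994737 -> 1


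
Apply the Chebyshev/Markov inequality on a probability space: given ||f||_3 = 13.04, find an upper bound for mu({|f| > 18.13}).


Chebyshev/Markov inequality: mu(|f| > eps) <= (||f||_p / eps)^p
Step 1: ||f||_3 / eps = 13.04 / 18.13 = 0.71925
Step 2: Raise to power p = 3:
  (0.71925)^3 = 0.372083
Step 3: Therefore mu(|f| > 18.13) <= 0.372083


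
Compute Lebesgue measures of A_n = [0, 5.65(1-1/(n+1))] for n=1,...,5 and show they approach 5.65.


By continuity of measure from below: if A_n increases to A, then m(A_n) -> m(A).
Here A = [0, 5.65], so m(A) = 5.65
Step 1: a_1 = 5.65*(1 - 1/2) = 2.825, m(A_1) = 2.825
Step 2: a_2 = 5.65*(1 - 1/3) = 3.7667, m(A_2) = 3.7667
Step 3: a_3 = 5.65*(1 - 1/4) = 4.2375, m(A_3) = 4.2375
Step 4: a_4 = 5.65*(1 - 1/5) = 4.52, m(A_4) = 4.52
Step 5: a_5 = 5.65*(1 - 1/6) = 4.7083, m(A_5) = 4.7083
Limit: m(A_n) -> m([0,5.65]) = 5.65


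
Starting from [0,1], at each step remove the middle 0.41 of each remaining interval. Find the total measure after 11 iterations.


Step 1: At each step, fraction remaining = 1 - 0.41 = 0.59
Step 2: After 11 steps, measure = (0.59)^11
Result = 0.003016


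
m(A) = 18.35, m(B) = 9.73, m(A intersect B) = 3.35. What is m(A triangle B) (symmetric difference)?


m(A Delta B) = m(A) + m(B) - 2*m(A n B)
= 18.35 + 9.73 - 2*3.35
= 18.35 + 9.73 - 6.7
= 21.38


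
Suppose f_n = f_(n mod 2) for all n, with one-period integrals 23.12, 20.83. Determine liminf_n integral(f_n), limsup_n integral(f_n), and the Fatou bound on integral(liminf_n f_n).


The sequence (integral(f_n)) is periodic with period 2, repeating the values 23.12, 20.83 indefinitely.
Step 1: For a periodic sequence, every tail (a_m, a_(m+1), ...) contains all 2 period values infinitely often.
Step 2: Hence inf of every tail = min of the period values = min(23.12, 20.83) = 20.83.
        liminf_n integral(f_n) = sup over m of (inf of tail from m) = 20.83.
Step 3: Similarly sup of every tail = max of the period values = 23.12.
        limsup_n integral(f_n) = 23.12.
Step 4: Fatou's lemma: integral(liminf_n f_n) <= liminf_n integral(f_n) = 20.83.
        So the integral of the pointwise liminf is at most 20.83.


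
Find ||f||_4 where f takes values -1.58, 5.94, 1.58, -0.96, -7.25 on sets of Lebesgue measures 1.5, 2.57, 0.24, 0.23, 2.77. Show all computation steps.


Step 1: Compute |f_i|^4 for each value:
  |-1.58|^4 = 6.232013
  |5.94|^4 = 1244.932429
  |1.58|^4 = 6.232013
  |-0.96|^4 = 0.849347
  |-7.25|^4 = 2762.816406
Step 2: Multiply by measures and sum:
  6.232013 * 1.5 = 9.348019
  1244.932429 * 2.57 = 3199.476342
  6.232013 * 0.24 = 1.495683
  0.849347 * 0.23 = 0.19535
  2762.816406 * 2.77 = 7653.001445
Sum = 9.348019 + 3199.476342 + 1.495683 + 0.19535 + 7653.001445 = 10863.51684
Step 3: Take the p-th root:
||f||_4 = (10863.51684)^(1/4) = 10.209221


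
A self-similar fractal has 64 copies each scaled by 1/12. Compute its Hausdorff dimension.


For a self-similar set with N copies scaled by 1/r:
dim_H = log(N)/log(r) = log(64)/log(12)
= 4.158883/2.484907
= 1.673658


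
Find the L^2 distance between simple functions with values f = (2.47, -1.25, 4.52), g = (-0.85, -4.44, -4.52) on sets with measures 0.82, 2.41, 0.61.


Step 1: Compute differences f_i - g_i:
  2.47 - -0.85 = 3.32
  -1.25 - -4.44 = 3.19
  4.52 - -4.52 = 9.04
Step 2: Compute |diff|^2 * measure for each set:
  |3.32|^2 * 0.82 = 11.0224 * 0.82 = 9.038368
  |3.19|^2 * 2.41 = 10.1761 * 2.41 = 24.524401
  |9.04|^2 * 0.61 = 81.7216 * 0.61 = 49.850176
Step 3: Sum = 83.412945
Step 4: ||f-g||_2 = (83.412945)^(1/2) = 9.133069


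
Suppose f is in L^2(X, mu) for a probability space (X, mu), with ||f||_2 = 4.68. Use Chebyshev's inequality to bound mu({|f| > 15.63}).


Chebyshev/Markov inequality: mu(|f| > eps) <= (||f||_p / eps)^p
Step 1: ||f||_2 / eps = 4.68 / 15.63 = 0.299424
Step 2: Raise to power p = 2:
  (0.299424)^2 = 0.089655
Step 3: Therefore mu(|f| > 15.63) <= 0.089655


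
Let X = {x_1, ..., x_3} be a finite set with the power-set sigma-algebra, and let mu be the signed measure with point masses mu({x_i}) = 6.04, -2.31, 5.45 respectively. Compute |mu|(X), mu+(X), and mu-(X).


Step 1: Every measurable set is a union of atoms (the cells / points), so a Hahn decomposition is
  obtained by grouping atoms by sign: P = union of atoms with mu > 0, N = union of the remaining atoms.
  Atoms in P (indices): 1, 3;  atoms in N (indices): 2
  Positive values: 6.04, 5.45
  Negative values: -2.31
Step 2: mu+(X) = mu(P) = sum of positive atom values = 11.49
Step 3: mu-(X) = -mu(N) = sum of |negative atom values| = 2.31
Step 4: |mu|(X) = mu+(X) + mu-(X) = 11.49 + 2.31 = 13.8


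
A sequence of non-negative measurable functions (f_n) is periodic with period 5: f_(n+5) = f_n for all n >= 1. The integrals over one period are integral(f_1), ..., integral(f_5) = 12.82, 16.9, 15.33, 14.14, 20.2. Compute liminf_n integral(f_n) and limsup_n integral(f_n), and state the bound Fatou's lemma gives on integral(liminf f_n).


The sequence (integral(f_n)) is periodic with period 5, repeating the values 12.82, 16.9, 15.33, 14.14, 20.2 indefinitely.
Step 1: For a periodic sequence, every tail (a_m, a_(m+1), ...) contains all 5 period values infinitely often.
Step 2: Hence inf of every tail = min of the period values = min(12.82, 16.9, 15.33, 14.14, 20.2) = 12.82.
        liminf_n integral(f_n) = sup over m of (inf of tail from m) = 12.82.
Step 3: Similarly sup of every tail = max of the period values = 20.2.
        limsup_n integral(f_n) = 20.2.
Step 4: Fatou's lemma: integral(liminf_n f_n) <= liminf_n integral(f_n) = 12.82.
        So the integral of the pointwise liminf is at most 12.82.


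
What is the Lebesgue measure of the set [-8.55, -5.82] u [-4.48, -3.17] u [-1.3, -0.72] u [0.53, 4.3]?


For pairwise disjoint intervals, m(union) = sum of lengths.
= (-5.82 - -8.55) + (-3.17 - -4.48) + (-0.72 - -1.3) + (4.3 - 0.53)
= 2.73 + 1.31 + 0.58 + 3.77
= 8.39


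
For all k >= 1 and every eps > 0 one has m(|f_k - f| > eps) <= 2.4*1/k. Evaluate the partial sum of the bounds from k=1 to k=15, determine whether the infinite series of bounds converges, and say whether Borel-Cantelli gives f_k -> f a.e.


Step 1: List the terms 2.4*1/k for k = 1 to 15:
  k=1: 2.4
  k=2: 1.2
  k=3: 0.8
  k=4: 0.6
  k=5: 0.48
  k=6: 0.4
  k=7: 0.342857
  k=8: 0.3
  k=9: 0.266667
  k=10: 0.24
  k=11: 0.218182
  k=12: 0.2
  k=13: 0.184615
  k=14: 0.171429
  k=15: 0.16
Step 2: Partial sum = 2.4 + 1.2 + 0.8 + 0.6 + 0.48 + 0.4 + 0.342857 + 0.3 + 0.266667 + 0.24 + 0.218182 + 0.2 + 0.184615 + 0.171429 + 0.16
     = 7.96375
Step 3: The full series sum_(k>=1) 2.4*1/k diverges (harmonic series, p = 1; a nonzero constant multiple of a divergent series diverges).
Step 4: The (first) Borel-Cantelli lemma requires a summable sequence of measures, so it does not apply here;
        from this bound alone no conclusion about a.e. convergence can be drawn (convergence in measure still
        gives an a.e.-convergent subsequence, but not a.e. convergence of the whole sequence).
Conclusion: series diverges; Borel-Cantelli is inconclusive about a.e. convergence of f_k.


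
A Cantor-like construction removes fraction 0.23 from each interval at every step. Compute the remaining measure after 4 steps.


Step 1: At each step, fraction remaining = 1 - 0.23 = 0.77
Step 2: After 4 steps, measure = (0.77)^4
Step 3: Computing the power step by step:
  After step 1: 0.77
  After step 2: 0.5929
  After step 3: 0.456533
  After step 4: 0.35153
Result = 0.35153


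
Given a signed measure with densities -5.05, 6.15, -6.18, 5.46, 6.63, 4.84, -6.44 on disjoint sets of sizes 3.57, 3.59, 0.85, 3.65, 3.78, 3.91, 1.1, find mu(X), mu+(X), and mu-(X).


Step 1: Compute signed measure on each set:
  Set 1: -5.05 * 3.57 = -18.0285
  Set 2: 6.15 * 3.59 = 22.0785
  Set 3: -6.18 * 0.85 = -5.253
  Set 4: 5.46 * 3.65 = 19.929
  Set 5: 6.63 * 3.78 = 25.0614
  Set 6: 4.84 * 3.91 = 18.9244
  Set 7: -6.44 * 1.1 = -7.084
Step 2: Total signed measure = (-18.0285) + (22.0785) + (-5.253) + (19.929) + (25.0614) + (18.9244) + (-7.084)
     = 55.6278
Step 3: Positive part mu+(X) = sum of positive contributions = 85.9933
Step 4: Negative part mu-(X) = |sum of negative contributions| = 30.3655


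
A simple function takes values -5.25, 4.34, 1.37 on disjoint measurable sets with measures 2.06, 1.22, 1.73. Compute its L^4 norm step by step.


Step 1: Compute |f_i|^4 for each value:
  |-5.25|^4 = 759.691406
  |4.34|^4 = 354.779827
  |1.37|^4 = 3.522754
Step 2: Multiply by measures and sum:
  759.691406 * 2.06 = 1564.964297
  354.779827 * 1.22 = 432.831389
  3.522754 * 1.73 = 6.094364
Sum = 1564.964297 + 432.831389 + 6.094364 = 2003.89005
Step 3: Take the p-th root:
||f||_4 = (2003.89005)^(1/4) = 6.690652


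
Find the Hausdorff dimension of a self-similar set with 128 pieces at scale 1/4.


For a self-similar set with N copies scaled by 1/r:
dim_H = log(N)/log(r) = log(128)/log(4)
= 4.85203/1.386294
= 3.5


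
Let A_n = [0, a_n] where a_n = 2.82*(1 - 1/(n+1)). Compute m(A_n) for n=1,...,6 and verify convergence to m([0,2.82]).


By continuity of measure from below: if A_n increases to A, then m(A_n) -> m(A).
Here A = [0, 2.82], so m(A) = 2.82
Step 1: a_1 = 2.82*(1 - 1/2) = 1.41, m(A_1) = 1.41
Step 2: a_2 = 2.82*(1 - 1/3) = 1.88, m(A_2) = 1.88
Step 3: a_3 = 2.82*(1 - 1/4) = 2.115, m(A_3) = 2.115
Step 4: a_4 = 2.82*(1 - 1/5) = 2.256, m(A_4) = 2.256
Step 5: a_5 = 2.82*(1 - 1/6) = 2.35, m(A_5) = 2.35
Step 6: a_6 = 2.82*(1 - 1/7) = 2.4171, m(A_6) = 2.4171
Limit: m(A_n) -> m([0,2.82]) = 2.82


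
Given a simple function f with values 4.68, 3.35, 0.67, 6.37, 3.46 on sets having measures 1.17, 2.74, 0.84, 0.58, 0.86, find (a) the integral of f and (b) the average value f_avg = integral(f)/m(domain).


Step 1: Integral = sum(value_i * measure_i)
= 4.68*1.17 + 3.35*2.74 + 0.67*0.84 + 6.37*0.58 + 3.46*0.86
= 5.4756 + 9.179 + 0.5628 + 3.6946 + 2.9756
= 21.8876
Step 2: Total measure of domain = 1.17 + 2.74 + 0.84 + 0.58 + 0.86 = 6.19
Step 3: Average value = 21.8876 / 6.19 = 3.535961


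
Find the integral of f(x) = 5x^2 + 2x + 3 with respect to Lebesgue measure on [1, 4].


The Lebesgue integral of a Riemann-integrable function agrees with the Riemann integral.
Antiderivative F(x) = (5/3)x^3 + (2/2)x^2 + 3x
F(4) = (5/3)*4^3 + (2/2)*4^2 + 3*4
     = (5/3)*64 + (2/2)*16 + 3*4
     = 106.666667 + 16 + 12
     = 134.666667
F(1) = 5.666667
Integral = F(4) - F(1) = 134.666667 - 5.666667 = 129


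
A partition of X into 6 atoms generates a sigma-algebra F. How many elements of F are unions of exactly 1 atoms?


Each element of F is a union of some subset of the 6 atoms.
Elements that are unions of exactly 1 atoms correspond to 1-element subsets of the 6 atoms.
Count = C(6, 1) = 6! / (1! * 5!) = 6.


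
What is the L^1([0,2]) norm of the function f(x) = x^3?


Step 1: ||f||_1 = (integral_0^2 |x^3|^1 dx)^(1/1)
     = (integral_0^2 x^3 dx)^(1/1)
Step 2: integral_0^2 x^3 dx = [x^4/(4)] from 0 to 2 = 2^4/4
     = 16/4 = 4
Step 3: ||f||_1 = (4)^(1/1) = 4


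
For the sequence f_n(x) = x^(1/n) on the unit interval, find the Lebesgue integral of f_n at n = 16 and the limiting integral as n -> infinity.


At n = 16: f_16(x) = x^(1/16).
Step 1: integral(x^(1/16), 0, 1) = [x^(1/16+1) / (1/16+1)] from 0 to 1
     = 1 / (1/16 + 1) = 1 / ((16+1)/16) = 16/(16+1)
     = 16/17 = 0.941176
Step 2: As n -> infinity, f_n(x) = x^(1/n) -> 1 for x in (0,1], and f_n is increasing in n.
By MCT, lim_n integral(f_n) = integral(lim_n f_n) = integral(1, 0, 1) = 1.
Step 3: Verify convergence: 16/17 = 0.941176 -> 1


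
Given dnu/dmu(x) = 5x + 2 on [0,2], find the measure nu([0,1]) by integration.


nu(A) = integral_A (dnu/dmu) dmu = integral_0^1 (5x + 2) dx
Step 1: Antiderivative F(x) = (5/2)x^2 + 2x
Step 2: F(1) = (5/2)*1^2 + 2*1 = 2.5 + 2 = 4.5
Step 3: F(0) = (5/2)*0^2 + 2*0 = 0.0 + 0 = 0.0
Step 4: nu([0,1]) = F(1) - F(0) = 4.5 - 0.0 = 4.5


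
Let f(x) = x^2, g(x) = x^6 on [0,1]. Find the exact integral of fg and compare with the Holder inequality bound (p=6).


Step 1: Exact integral of f*g = integral(x^8, 0, 1) = 1/9
     = 0.111111
Step 2: Holder bound with p=6, q=1.2:
  ||f||_p = (integral x^12 dx)^(1/6) = (1/13)^(1/6) = 0.652143
  ||g||_q = (integral x^7.2 dx)^(1/1.2) = (1/8.2)^(1/1.2) = 0.173176
Step 3: Holder bound = ||f||_p * ||g||_q = 0.652143 * 0.173176 = 0.112936
Verification: 0.111111 <= 0.112936 (Holder holds)


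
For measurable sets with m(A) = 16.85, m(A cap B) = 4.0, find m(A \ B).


m(A \ B) = m(A) - m(A n B)
= 16.85 - 4.0
= 12.85


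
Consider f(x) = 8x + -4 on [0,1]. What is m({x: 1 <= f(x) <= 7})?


f^(-1)([1, 7]) = {x : 1 <= 8x + -4 <= 7}
Solving: (1 - -4)/8 <= x <= (7 - -4)/8
= [0.625, 1.375]
Intersecting with [0,1]: [0.625, 1]
Measure = 1 - 0.625 = 0.375


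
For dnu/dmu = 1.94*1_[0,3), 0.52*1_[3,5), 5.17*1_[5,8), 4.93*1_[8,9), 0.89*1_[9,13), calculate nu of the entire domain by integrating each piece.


Integrate each piece of the Radon-Nikodym derivative:
Step 1: integral_0^3 1.94 dx = 1.94*(3-0) = 1.94*3 = 5.82
Step 2: integral_3^5 0.52 dx = 0.52*(5-3) = 0.52*2 = 1.04
Step 3: integral_5^8 5.17 dx = 5.17*(8-5) = 5.17*3 = 15.51
Step 4: integral_8^9 4.93 dx = 4.93*(9-8) = 4.93*1 = 4.93
Step 5: integral_9^13 0.89 dx = 0.89*(13-9) = 0.89*4 = 3.56
Total: 5.82 + 1.04 + 15.51 + 4.93 + 3.56 = 30.86


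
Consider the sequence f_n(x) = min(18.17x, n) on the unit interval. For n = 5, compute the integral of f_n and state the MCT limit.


f(x) = 18.17x on [0,1]; f_n(x) = min(18.17x, n). At n = 5:
Step 1: f(x) reaches 5 at x = 5/18.17 = 0.275179
Step 2: integral(f_5) = integral(18.17x, 0, 0.275179) + integral(5, 0.275179, 1)
       = 18.17*0.275179^2/2 + 5*(1 - 0.275179)
       = 0.687947 + 3.624106
       = 4.312053
Step 3: As n -> infinity, f_n increases to f, so by MCT integral(f_n) -> integral(f) = 18.17/2 = 9.085.
Convergence: integral(f_5) = 4.312053 -> 9.085 as n -> infinity


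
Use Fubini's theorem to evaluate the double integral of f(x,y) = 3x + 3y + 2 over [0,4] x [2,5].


By Fubini, integrate in x first, then y.
Step 1: Fix y, integrate over x in [0,4]:
  integral(3x + 3y + 2, x=0..4)
  = 3*(4^2 - 0^2)/2 + (3y + 2)*(4 - 0)
  = 24 + (3y + 2)*4
  = 24 + 12y + 8
  = 32 + 12y
Step 2: Integrate over y in [2,5]:
  integral(32 + 12y, y=2..5)
  = 32*3 + 12*(5^2 - 2^2)/2
  = 96 + 126
  = 222


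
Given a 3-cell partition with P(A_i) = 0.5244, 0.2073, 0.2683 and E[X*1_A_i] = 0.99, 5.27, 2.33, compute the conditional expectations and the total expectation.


For each cell A_i: E[X|A_i] = E[X*1_A_i] / P(A_i)
Step 1: E[X|A_1] = 0.99 / 0.5244 = 1.887872
Step 2: E[X|A_2] = 5.27 / 0.2073 = 25.422094
Step 3: E[X|A_3] = 2.33 / 0.2683 = 8.684309
Verification: E[X] = sum E[X*1_A_i] = 0.99 + 5.27 + 2.33 = 8.59


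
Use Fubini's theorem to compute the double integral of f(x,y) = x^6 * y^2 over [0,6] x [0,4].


By Fubini's theorem, the double integral factors as a product of single integrals:
Step 1: integral_0^6 x^6 dx = [x^7/7] from 0 to 6
     = 6^7/7 = 39990.857143
Step 2: integral_0^4 y^2 dy = [y^3/3] from 0 to 4
     = 4^3/3 = 21.333333
Step 3: Double integral = 39990.857143 * 21.333333 = 853138.285714


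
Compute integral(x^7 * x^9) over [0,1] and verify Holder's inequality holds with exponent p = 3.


Step 1: Exact integral of f*g = integral(x^16, 0, 1) = 1/17
     = 0.058824
Step 2: Holder bound with p=3, q=1.5:
  ||f||_p = (integral x^21 dx)^(1/3) = (1/22)^(1/3) = 0.356883
  ||g||_q = (integral x^13.5 dx)^(1/1.5) = (1/14.5)^(1/1.5) = 0.168172
Step 3: Holder bound = ||f||_p * ||g||_q = 0.356883 * 0.168172 = 0.060018
Verification: 0.058824 <= 0.060018 (Holder holds)


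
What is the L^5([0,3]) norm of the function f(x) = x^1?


Step 1: ||f||_5 = (integral_0^3 |x^1|^5 dx)^(1/5)
     = (integral_0^3 x^5 dx)^(1/5)
Step 2: integral_0^3 x^5 dx = [x^6/(6)] from 0 to 3 = 3^6/6
     = 729/6 = 121.5
Step 3: ||f||_5 = (121.5)^(1/5) = 2.611652


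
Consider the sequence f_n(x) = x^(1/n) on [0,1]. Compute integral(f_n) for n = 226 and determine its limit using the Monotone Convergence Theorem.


At n = 226: f_226(x) = x^(1/226).
Step 1: integral(x^(1/226), 0, 1) = [x^(1/226+1) / (1/226+1)] from 0 to 1
     = 1 / (1/226 + 1) = 1 / ((226+1)/226) = 226/(226+1)
     = 226/227 = 0.995595
Step 2: As n -> infinity, f_n(x) = x^(1/n) -> 1 for x in (0,1], and f_n is increasing in n.
By MCT, lim_n integral(f_n) = integral(lim_n f_n) = integral(1, 0, 1) = 1.
Step 3: Verify convergence: 226/227 = 0.995595 -> 1


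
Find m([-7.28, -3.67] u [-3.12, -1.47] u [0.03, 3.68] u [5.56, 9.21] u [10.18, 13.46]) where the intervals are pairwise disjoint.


For pairwise disjoint intervals, m(union) = sum of lengths.
= (-3.67 - -7.28) + (-1.47 - -3.12) + (3.68 - 0.03) + (9.21 - 5.56) + (13.46 - 10.18)
= 3.61 + 1.65 + 3.65 + 3.65 + 3.28
= 15.84


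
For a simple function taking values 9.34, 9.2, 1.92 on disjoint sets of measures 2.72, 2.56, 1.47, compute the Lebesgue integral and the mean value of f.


Step 1: Integral = sum(value_i * measure_i)
= 9.34*2.72 + 9.2*2.56 + 1.92*1.47
= 25.4048 + 23.552 + 2.8224
= 51.7792
Step 2: Total measure of domain = 2.72 + 2.56 + 1.47 = 6.75
Step 3: Average value = 51.7792 / 6.75 = 7.670993


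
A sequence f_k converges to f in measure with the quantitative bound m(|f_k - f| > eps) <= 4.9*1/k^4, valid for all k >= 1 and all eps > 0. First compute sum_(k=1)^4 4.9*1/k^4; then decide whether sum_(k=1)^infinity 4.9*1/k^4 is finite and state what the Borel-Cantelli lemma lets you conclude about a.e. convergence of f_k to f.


Step 1: List the terms 4.9*1/k^4 for k = 1 to 4:
  k=1: 4.9
  k=2: 0.30625
  k=3: 0.060494
  k=4: 0.019141
Step 2: Partial sum = 4.9 + 0.30625 + 0.060494 + 0.019141
     = 5.285884
Step 3: The full series sum_(k>=1) 4.9*1/k^4 converges (p-series with p = 4 > 1; a constant multiple of a convergent series converges).
Step 4: Fix eps > 0. Since sum_k m(|f_k - f| > eps) < infinity, the Borel-Cantelli lemma gives
        m(limsup_k {|f_k - f| > eps}) = 0, i.e. for a.e. x, |f_k(x) - f(x)| <= eps for all large k.
        Applying this with eps = 1/j for j = 1, 2, ... and intersecting the countably many full-measure sets,
        for a.e. x we get limsup_k |f_k(x) - f(x)| <= 1/j for every j, hence f_k -> f almost everywhere.
Conclusion: series converges; Borel-Cantelli yields f_k -> f a.e.


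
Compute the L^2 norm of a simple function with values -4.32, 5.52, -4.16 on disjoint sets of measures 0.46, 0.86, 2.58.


Step 1: Compute |f_i|^2 for each value:
  |-4.32|^2 = 18.6624
  |5.52|^2 = 30.4704
  |-4.16|^2 = 17.3056
Step 2: Multiply by measures and sum:
  18.6624 * 0.46 = 8.584704
  30.4704 * 0.86 = 26.204544
  17.3056 * 2.58 = 44.648448
Sum = 8.584704 + 26.204544 + 44.648448 = 79.437696
Step 3: Take the p-th root:
||f||_2 = (79.437696)^(1/2) = 8.912783


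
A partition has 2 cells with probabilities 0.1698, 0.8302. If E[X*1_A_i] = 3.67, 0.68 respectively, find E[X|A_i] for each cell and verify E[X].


For each cell A_i: E[X|A_i] = E[X*1_A_i] / P(A_i)
Step 1: E[X|A_1] = 3.67 / 0.1698 = 21.613663
Step 2: E[X|A_2] = 0.68 / 0.8302 = 0.81908
Verification: E[X] = sum E[X*1_A_i] = 3.67 + 0.68 = 4.35


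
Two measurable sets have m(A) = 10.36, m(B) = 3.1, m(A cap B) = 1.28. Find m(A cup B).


By inclusion-exclusion: m(A u B) = m(A) + m(B) - m(A n B)
= 10.36 + 3.1 - 1.28
= 12.18


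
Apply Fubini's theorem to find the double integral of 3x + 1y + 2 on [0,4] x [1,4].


By Fubini, integrate in x first, then y.
Step 1: Fix y, integrate over x in [0,4]:
  integral(3x + 1y + 2, x=0..4)
  = 3*(4^2 - 0^2)/2 + (1y + 2)*(4 - 0)
  = 24 + (1y + 2)*4
  = 24 + 4y + 8
  = 32 + 4y
Step 2: Integrate over y in [1,4]:
  integral(32 + 4y, y=1..4)
  = 32*3 + 4*(4^2 - 1^2)/2
  = 96 + 30
  = 126


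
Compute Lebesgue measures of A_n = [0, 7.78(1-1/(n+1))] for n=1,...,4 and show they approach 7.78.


By continuity of measure from below: if A_n increases to A, then m(A_n) -> m(A).
Here A = [0, 7.78], so m(A) = 7.78
Step 1: a_1 = 7.78*(1 - 1/2) = 3.89, m(A_1) = 3.89
Step 2: a_2 = 7.78*(1 - 1/3) = 5.1867, m(A_2) = 5.1867
Step 3: a_3 = 7.78*(1 - 1/4) = 5.835, m(A_3) = 5.835
Step 4: a_4 = 7.78*(1 - 1/5) = 6.224, m(A_4) = 6.224
Limit: m(A_n) -> m([0,7.78]) = 7.78


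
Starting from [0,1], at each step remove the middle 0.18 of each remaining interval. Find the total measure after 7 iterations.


Step 1: At each step, fraction remaining = 1 - 0.18 = 0.82
Step 2: After 7 steps, measure = (0.82)^7
Result = 0.249285


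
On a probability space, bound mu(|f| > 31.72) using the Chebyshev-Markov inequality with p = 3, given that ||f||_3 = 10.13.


Chebyshev/Markov inequality: mu(|f| > eps) <= (||f||_p / eps)^p
Step 1: ||f||_3 / eps = 10.13 / 31.72 = 0.319357
Step 2: Raise to power p = 3:
  (0.319357)^3 = 0.032571
Step 3: Therefore mu(|f| > 31.72) <= 0.032571


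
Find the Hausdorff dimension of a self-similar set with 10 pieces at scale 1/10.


For a self-similar set with N copies scaled by 1/r:
dim_H = log(N)/log(r) = log(10)/log(10)
= 2.302585/2.302585
= 1


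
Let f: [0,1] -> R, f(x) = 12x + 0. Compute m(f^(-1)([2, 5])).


f^(-1)([2, 5]) = {x : 2 <= 12x + 0 <= 5}
Solving: (2 - 0)/12 <= x <= (5 - 0)/12
= [0.166667, 0.416667]
Intersecting with [0,1]: [0.166667, 0.416667]
Measure = 0.416667 - 0.166667 = 0.25


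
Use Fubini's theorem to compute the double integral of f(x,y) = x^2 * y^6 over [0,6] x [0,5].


By Fubini's theorem, the double integral factors as a product of single integrals:
Step 1: integral_0^6 x^2 dx = [x^3/3] from 0 to 6
     = 6^3/3 = 72
Step 2: integral_0^5 y^6 dy = [y^7/7] from 0 to 5
     = 5^7/7 = 11160.714286
Step 3: Double integral = 72 * 11160.714286 = 803571.428571


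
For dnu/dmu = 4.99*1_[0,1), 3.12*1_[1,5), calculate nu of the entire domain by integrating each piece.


Integrate each piece of the Radon-Nikodym derivative:
Step 1: integral_0^1 4.99 dx = 4.99*(1-0) = 4.99*1 = 4.99
Step 2: integral_1^5 3.12 dx = 3.12*(5-1) = 3.12*4 = 12.48
Total: 4.99 + 12.48 = 17.47


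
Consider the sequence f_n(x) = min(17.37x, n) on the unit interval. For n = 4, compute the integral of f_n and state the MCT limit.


f(x) = 17.37x on [0,1]; f_n(x) = min(17.37x, n). At n = 4:
Step 1: f(x) reaches 4 at x = 4/17.37 = 0.230282
Step 2: integral(f_4) = integral(17.37x, 0, 0.230282) + integral(4, 0.230282, 1)
       = 17.37*0.230282^2/2 + 4*(1 - 0.230282)
       = 0.460564 + 3.078872
       = 3.539436
Step 3: As n -> infinity, f_n increases to f, so by MCT integral(f_n) -> integral(f) = 17.37/2 = 8.685.
Convergence: integral(f_4) = 3.539436 -> 8.685 as n -> infinity


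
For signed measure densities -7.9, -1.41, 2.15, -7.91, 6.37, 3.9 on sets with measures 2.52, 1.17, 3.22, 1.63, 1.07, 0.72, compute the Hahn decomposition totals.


Step 1: Compute signed measure on each set:
  Set 1: -7.9 * 2.52 = -19.908
  Set 2: -1.41 * 1.17 = -1.6497
  Set 3: 2.15 * 3.22 = 6.923
  Set 4: -7.91 * 1.63 = -12.8933
  Set 5: 6.37 * 1.07 = 6.8159
  Set 6: 3.9 * 0.72 = 2.808
Step 2: Total signed measure = (-19.908) + (-1.6497) + (6.923) + (-12.8933) + (6.8159) + (2.808)
     = -17.9041
Step 3: Positive part mu+(X) = sum of positive contributions = 16.5469
Step 4: Negative part mu-(X) = |sum of negative contributions| = 34.451


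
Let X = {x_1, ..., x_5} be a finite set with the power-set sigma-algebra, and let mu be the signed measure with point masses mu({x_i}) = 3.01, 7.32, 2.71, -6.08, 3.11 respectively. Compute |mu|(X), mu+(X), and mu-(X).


Step 1: Every measurable set is a union of atoms (the cells / points), so a Hahn decomposition is
  obtained by grouping atoms by sign: P = union of atoms with mu > 0, N = union of the remaining atoms.
  Atoms in P (indices): 1, 2, 3, 5;  atoms in N (indices): 4
  Positive values: 3.01, 7.32, 2.71, 3.11
  Negative values: -6.08
Step 2: mu+(X) = mu(P) = sum of positive atom values = 16.15
Step 3: mu-(X) = -mu(N) = sum of |negative atom values| = 6.08
Step 4: |mu|(X) = mu+(X) + mu-(X) = 16.15 + 6.08 = 22.23


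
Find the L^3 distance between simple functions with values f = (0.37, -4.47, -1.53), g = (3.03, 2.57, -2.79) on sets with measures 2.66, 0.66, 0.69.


Step 1: Compute differences f_i - g_i:
  0.37 - 3.03 = -2.66
  -4.47 - 2.57 = -7.04
  -1.53 - -2.79 = 1.26
Step 2: Compute |diff|^3 * measure for each set:
  |-2.66|^3 * 2.66 = 18.821096 * 2.66 = 50.064115
  |-7.04|^3 * 0.66 = 348.913664 * 0.66 = 230.283018
  |1.26|^3 * 0.69 = 2.000376 * 0.69 = 1.380259
Step 3: Sum = 281.727393
Step 4: ||f-g||_3 = (281.727393)^(1/3) = 6.555558


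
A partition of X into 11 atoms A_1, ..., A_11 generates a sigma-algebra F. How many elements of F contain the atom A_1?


Each element of F is a union of some subset S of the 11 atoms.
The element contains A_1 iff A_1 is in S.
So we count subsets S of {A_1,...,A_11} with A_1 in S: choose freely among the other 10 atoms.
Count = 2^(11-1) = 2^10 = 1024.


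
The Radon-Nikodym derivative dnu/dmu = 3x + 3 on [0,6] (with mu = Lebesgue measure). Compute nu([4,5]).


nu(A) = integral_A (dnu/dmu) dmu = integral_4^5 (3x + 3) dx
Step 1: Antiderivative F(x) = (3/2)x^2 + 3x
Step 2: F(5) = (3/2)*5^2 + 3*5 = 37.5 + 15 = 52.5
Step 3: F(4) = (3/2)*4^2 + 3*4 = 24 + 12 = 36
Step 4: nu([4,5]) = F(5) - F(4) = 52.5 - 36 = 16.5


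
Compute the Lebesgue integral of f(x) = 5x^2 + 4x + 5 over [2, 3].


The Lebesgue integral of a Riemann-integrable function agrees with the Riemann integral.
Antiderivative F(x) = (5/3)x^3 + (4/2)x^2 + 5x
F(3) = (5/3)*3^3 + (4/2)*3^2 + 5*3
     = (5/3)*27 + (4/2)*9 + 5*3
     = 45 + 18 + 15
     = 78
F(2) = 31.333333
Integral = F(3) - F(2) = 78 - 31.333333 = 46.666667


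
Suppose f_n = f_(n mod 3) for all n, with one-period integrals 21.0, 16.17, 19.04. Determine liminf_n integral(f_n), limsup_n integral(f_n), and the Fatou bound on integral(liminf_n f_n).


The sequence (integral(f_n)) is periodic with period 3, repeating the values 21.0, 16.17, 19.04 indefinitely.
Step 1: For a periodic sequence, every tail (a_m, a_(m+1), ...) contains all 3 period values infinitely often.
Step 2: Hence inf of every tail = min of the period values = min(21.0, 16.17, 19.04) = 16.17.
        liminf_n integral(f_n) = sup over m of (inf of tail from m) = 16.17.
Step 3: Similarly sup of every tail = max of the period values = 21.
        limsup_n integral(f_n) = 21.
Step 4: Fatou's lemma: integral(liminf_n f_n) <= liminf_n integral(f_n) = 16.17.
        So the integral of the pointwise liminf is at most 16.17.


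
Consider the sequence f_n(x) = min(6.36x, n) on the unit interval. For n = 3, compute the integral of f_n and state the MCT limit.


f(x) = 6.36x on [0,1]; f_n(x) = min(6.36x, n). At n = 3:
Step 1: f(x) reaches 3 at x = 3/6.36 = 0.471698
Step 2: integral(f_3) = integral(6.36x, 0, 0.471698) + integral(3, 0.471698, 1)
       = 6.36*0.471698^2/2 + 3*(1 - 0.471698)
       = 0.707547 + 1.584906
       = 2.292453
Step 3: As n -> infinity, f_n increases to f, so by MCT integral(f_n) -> integral(f) = 6.36/2 = 3.18.
Convergence: integral(f_3) = 2.292453 -> 3.18 as n -> infinity
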